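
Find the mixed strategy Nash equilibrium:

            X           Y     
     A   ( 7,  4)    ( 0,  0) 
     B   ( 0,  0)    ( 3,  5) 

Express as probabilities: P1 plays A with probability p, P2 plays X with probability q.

p = 0.5556, q = 0.3

Work:
Find probabilities that make opponent indifferent:
P2 chooses q to make P1 indifferent between A and B
P1 chooses p to make P2 indifferent between X and Y
Mixed NE: P1 plays (A: 0.5556, B: 0.4444), P2 plays (X: 0.3, Y: 0.7)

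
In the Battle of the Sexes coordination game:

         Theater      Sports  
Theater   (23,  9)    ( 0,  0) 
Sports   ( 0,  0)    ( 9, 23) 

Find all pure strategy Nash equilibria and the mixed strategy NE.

Pure NE: (Theater, Theater) and (Sports, Sports); Mixed NE: p = 0.7188, q = 0.2812

Work:
Check pure NE:
(Theater, Theater): (23, 9) - no unilateral deviation beneficial
(Sports, Sports): (9, 23) - no unilateral deviation beneficial
Mixed NE: P1 plays Theater with p = 0.7188, P2 plays Theater with q = 0.2812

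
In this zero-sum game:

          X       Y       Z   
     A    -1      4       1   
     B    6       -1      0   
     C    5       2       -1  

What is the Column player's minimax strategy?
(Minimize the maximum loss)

Column should play Z, value = 1

Work:
Column player minimizes Row's maximum payoff:
Column X: max payoff to Row = 6
Column Y: max payoff to Row = 4
Column Z: max payoff to Row = 1
Minimum is 1, achieved by column Z.
Minimax strategy: Z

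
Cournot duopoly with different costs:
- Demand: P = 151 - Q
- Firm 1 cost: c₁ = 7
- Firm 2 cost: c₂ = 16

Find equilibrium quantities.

q₁* = 51.0, q₂* = 42.0

Work:
Reaction: q₁ = (151 - 7 - q₂)/2
Reaction: q₂ = (151 - 16 - q₁)/2
Solve simultaneously:
q₁* = (151 - 2×7 + 16)/3 = 51.0
q₂* = (151 - 2×16 + 7)/3 = 42.0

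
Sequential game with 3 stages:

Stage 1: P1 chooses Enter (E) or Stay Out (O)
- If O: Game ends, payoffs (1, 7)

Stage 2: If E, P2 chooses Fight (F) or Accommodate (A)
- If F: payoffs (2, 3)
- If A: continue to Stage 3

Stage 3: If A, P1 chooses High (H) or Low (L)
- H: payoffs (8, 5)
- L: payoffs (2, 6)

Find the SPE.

SPE: (E, A, H); Outcome (8, 5)

Work:
Stage 3: P1 chooses H (8 vs 2)
Stage 2: P2: F->3, A->5 (anticipating H). Choose A
Stage 1: P1: O->1, E->8 (anticipating A, H). Choose E
SPE path: E -> A -> H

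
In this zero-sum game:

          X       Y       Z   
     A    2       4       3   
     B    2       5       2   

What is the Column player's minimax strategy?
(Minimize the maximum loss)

Column should play X, value = 2

Work:
Column player minimizes Row's maximum payoff:
Column X: max payoff to Row = 2
Column Y: max payoff to Row = 5
Column Z: max payoff to Row = 3
Minimum is 2, achieved by column X.
Minimax strategy: X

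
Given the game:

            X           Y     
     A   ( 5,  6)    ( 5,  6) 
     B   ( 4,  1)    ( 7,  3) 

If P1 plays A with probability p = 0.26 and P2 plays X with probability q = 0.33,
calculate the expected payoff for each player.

E[P1] = 5.7474, E[P2] = 3.2916

Work:
E[P1] = p·q·π₁(A,X) + p·(1-q)·π₁(A,Y) + (1-p)·q·π₁(B,X) + (1-p)·(1-q)·π₁(B,Y)
= 0.26·0.33·5 + 0.26·0.67·5 + 0.74·0.33·4 + 0.74·0.67·7
= 5.7474

E[P2] = 3.2916 (similar calculation)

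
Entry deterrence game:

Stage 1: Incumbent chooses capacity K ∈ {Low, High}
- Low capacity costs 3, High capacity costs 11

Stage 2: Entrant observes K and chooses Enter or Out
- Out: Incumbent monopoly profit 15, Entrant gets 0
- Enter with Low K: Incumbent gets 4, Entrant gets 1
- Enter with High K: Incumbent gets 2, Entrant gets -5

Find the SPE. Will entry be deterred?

SPE: (High, Enter|Low, Out|High); Entry deterred. Incumbent net profit = 4

Work:
After Low K: Entrant enters (1 > 0)
After High K: Entrant stays out (-5 < 0)
Incumbent: Low → 4−3=1, High → 15−11=4
Incumbent chooses High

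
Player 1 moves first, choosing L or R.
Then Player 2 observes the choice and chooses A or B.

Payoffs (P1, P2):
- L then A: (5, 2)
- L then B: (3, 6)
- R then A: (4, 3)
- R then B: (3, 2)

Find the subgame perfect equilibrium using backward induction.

P1 plays R, P2 plays B after L and A after R; Payoff (4, 3)

Work:
Backward induction:
After L: P2 chooses B → P1 gets 3
After R: P2 chooses A → P1 gets 4
P1 chooses R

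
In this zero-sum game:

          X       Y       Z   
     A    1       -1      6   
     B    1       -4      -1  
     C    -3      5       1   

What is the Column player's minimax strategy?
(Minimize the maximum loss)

Column should play X, value = 1

Work:
Column player minimizes Row's maximum payoff:
Column X: max payoff to Row = 1
Column Y: max payoff to Row = 5
Column Z: max payoff to Row = 6
Minimum is 1, achieved by column X.
Minimax strategy: X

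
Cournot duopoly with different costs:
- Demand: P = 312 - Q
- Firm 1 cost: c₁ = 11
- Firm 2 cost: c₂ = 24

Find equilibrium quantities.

q₁* = 104.67, q₂* = 91.67

Work:
Reaction: q₁ = (312 - 11 - q₂)/2
Reaction: q₂ = (312 - 24 - q₁)/2
Solve simultaneously:
q₁* = (312 - 2×11 + 24)/3 = 104.67
q₂* = (312 - 2×24 + 11)/3 = 91.67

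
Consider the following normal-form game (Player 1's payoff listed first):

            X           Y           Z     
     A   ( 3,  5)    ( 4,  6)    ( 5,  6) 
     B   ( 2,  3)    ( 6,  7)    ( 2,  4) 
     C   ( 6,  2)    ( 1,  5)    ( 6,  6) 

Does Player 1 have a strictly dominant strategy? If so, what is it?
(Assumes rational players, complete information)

No strictly dominant strategy exists for Player 1

Work:
A strategy strictly dominates another if it gives a strictly higher payoff against every opponent action. Compare each pair of P1's strategies column-by-column:
  A vs B: [3 vs 2, 4 vs 6, 5 vs 2] → A does not strictly dominate B (column Y: 4 ≤ 6)
  A vs C: [3 vs 6, 4 vs 1, 5 vs 6] → A does not strictly dominate C (column X: 3 ≤ 6)
  B vs A: [2 vs 3, 6 vs 4, 2 vs 5] → B does not strictly dominate A (column X: 2 ≤ 3)
  B vs C: [2 vs 6, 6 vs 1, 2 vs 6] → B does not strictly dominate C (column X: 2 ≤ 6)
  C vs A: [6 vs 3, 1 vs 4, 6 vs 5] → C does not strictly dominate A (column Y: 1 ≤ 4)
  C vs B: [6 vs 2, 1 vs 6, 6 vs 2] → C does not strictly dominate B (column Y: 1 ≤ 6)
No single strategy strictly dominates all others → no strictly dominant strategy.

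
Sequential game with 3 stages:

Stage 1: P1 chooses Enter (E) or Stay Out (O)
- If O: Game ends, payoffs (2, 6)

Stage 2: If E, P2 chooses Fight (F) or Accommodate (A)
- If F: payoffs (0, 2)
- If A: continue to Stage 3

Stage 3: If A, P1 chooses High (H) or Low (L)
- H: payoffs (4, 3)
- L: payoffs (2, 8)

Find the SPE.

SPE: (E, A, H); Outcome (4, 3)

Work:
Stage 3: P1 chooses H (4 vs 2)
Stage 2: P2: F->2, A->3 (anticipating H). Choose A
Stage 1: P1: O->2, E->4 (anticipating A, H). Choose E
SPE path: E -> A -> H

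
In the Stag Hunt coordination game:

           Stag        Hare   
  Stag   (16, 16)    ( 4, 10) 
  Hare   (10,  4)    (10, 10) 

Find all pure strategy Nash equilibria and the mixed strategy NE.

Pure NE: (Stag, Stag) and (Hare, Hare); Mixed NE: p = 0.5, q = 0.5

Work:
Check pure NE:
(Stag, Stag): (16, 16) - no unilateral deviation beneficial
(Hare, Hare): (10, 10) - no unilateral deviation beneficial
Mixed NE: P1 plays Stag with p = 0.5, P2 plays Stag with q = 0.5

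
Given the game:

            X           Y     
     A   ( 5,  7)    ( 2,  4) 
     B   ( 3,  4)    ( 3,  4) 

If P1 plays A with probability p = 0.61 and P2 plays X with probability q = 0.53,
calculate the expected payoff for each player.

E[P1] = 3.3599, E[P2] = 4.9699

Work:
E[P1] = p·q·π₁(A,X) + p·(1-q)·π₁(A,Y) + (1-p)·q·π₁(B,X) + (1-p)·(1-q)·π₁(B,Y)
= 0.61·0.53·5 + 0.61·0.47·2 + 0.39·0.53·3 + 0.39·0.47·3
= 3.3599

E[P2] = 4.9699 (similar calculation)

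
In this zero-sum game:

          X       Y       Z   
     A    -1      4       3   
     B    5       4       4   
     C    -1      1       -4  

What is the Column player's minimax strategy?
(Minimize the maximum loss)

Column should play Y or Z (all achieve the minimum), value = 4

Work:
Column player minimizes Row's maximum payoff:
Column X: max payoff to Row = 5
Column Y: max payoff to Row = 4
Column Z: max payoff to Row = 4
Minimum is 4, achieved by columns Y, Z (tied).
Each of Y or Z is a minimax strategy.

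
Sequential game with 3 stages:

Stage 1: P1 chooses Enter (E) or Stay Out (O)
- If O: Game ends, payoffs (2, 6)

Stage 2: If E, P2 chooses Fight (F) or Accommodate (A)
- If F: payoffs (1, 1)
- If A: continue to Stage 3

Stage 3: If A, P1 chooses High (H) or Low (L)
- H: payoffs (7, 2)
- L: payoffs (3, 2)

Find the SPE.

SPE: (E, A, H); Outcome (7, 2)

Work:
Stage 3: P1 chooses H (7 vs 3)
Stage 2: P2: F->1, A->2 (anticipating H). Choose A
Stage 1: P1: O->2, E->7 (anticipating A, H). Choose E
SPE path: E -> A -> H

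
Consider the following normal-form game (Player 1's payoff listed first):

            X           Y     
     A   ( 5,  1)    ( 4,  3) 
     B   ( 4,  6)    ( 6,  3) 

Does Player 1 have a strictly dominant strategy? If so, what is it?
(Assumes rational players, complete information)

No strictly dominant strategy exists for Player 1

Work:
A strategy strictly dominates another if it gives a strictly higher payoff against every opponent action. Compare each pair of P1's strategies column-by-column:
  A vs B: [5 vs 4, 4 vs 6] → A does not strictly dominate B (column Y: 4 ≤ 6)
  B vs A: [4 vs 5, 6 vs 4] → B does not strictly dominate A (column X: 4 ≤ 5)
No single strategy strictly dominates all others → no strictly dominant strategy.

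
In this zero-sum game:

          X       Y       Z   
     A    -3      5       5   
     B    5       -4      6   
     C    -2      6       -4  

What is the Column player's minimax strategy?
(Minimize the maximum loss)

Column should play X, value = 5

Work:
Column player minimizes Row's maximum payoff:
Column X: max payoff to Row = 5
Column Y: max payoff to Row = 6
Column Z: max payoff to Row = 6
Minimum is 5, achieved by column X.
Minimax strategy: X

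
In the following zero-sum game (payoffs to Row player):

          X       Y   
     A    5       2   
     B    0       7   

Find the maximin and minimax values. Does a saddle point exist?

Maximin = 2, Minimax = 5, Saddle: False

Work:
Row minimums: [2, 0] → maximin = 2
Column maximums: [5, 7] → minimax = 5
No saddle point (maximin ≠ minimax). Mixed strategy needed.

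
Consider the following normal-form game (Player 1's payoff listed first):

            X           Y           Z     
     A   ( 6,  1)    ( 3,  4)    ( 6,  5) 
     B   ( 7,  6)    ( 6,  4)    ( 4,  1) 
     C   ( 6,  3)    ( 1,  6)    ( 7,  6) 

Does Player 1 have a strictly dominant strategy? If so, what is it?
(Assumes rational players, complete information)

No strictly dominant strategy exists for Player 1

Work:
A strategy strictly dominates another if it gives a strictly higher payoff against every opponent action. Compare each pair of P1's strategies column-by-column:
  A vs B: [6 vs 7, 3 vs 6, 6 vs 4] → A does not strictly dominate B (column X: 6 ≤ 7)
  A vs C: [6 vs 6, 3 vs 1, 6 vs 7] → A does not strictly dominate C (column X: 6 ≤ 6)
  B vs A: [7 vs 6, 6 vs 3, 4 vs 6] → B does not strictly dominate A (column Z: 4 ≤ 6)
  B vs C: [7 vs 6, 6 vs 1, 4 vs 7] → B does not strictly dominate C (column Z: 4 ≤ 7)
  C vs A: [6 vs 6, 1 vs 3, 7 vs 6] → C does not strictly dominate A (column X: 6 ≤ 6)
  C vs B: [6 vs 7, 1 vs 6, 7 vs 4] → C does not strictly dominate B (column X: 6 ≤ 7)
No single strategy strictly dominates all others → no strictly dominant strategy.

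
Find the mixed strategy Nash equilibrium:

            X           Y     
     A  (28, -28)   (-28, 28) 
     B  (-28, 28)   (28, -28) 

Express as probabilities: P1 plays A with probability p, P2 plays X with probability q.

p = 0.5, q = 0.5

Work:
Find probabilities that make opponent indifferent:
P2 chooses q to make P1 indifferent between A and B
P1 chooses p to make P2 indifferent between X and Y
Mixed NE: P1 plays (A: 0.5, B: 0.5), P2 plays (X: 0.5, Y: 0.5)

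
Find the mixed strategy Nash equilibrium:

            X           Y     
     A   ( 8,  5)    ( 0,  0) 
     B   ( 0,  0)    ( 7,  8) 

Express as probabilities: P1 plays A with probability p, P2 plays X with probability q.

p = 0.6154, q = 0.4667

Work:
Find probabilities that make opponent indifferent:
P2 chooses q to make P1 indifferent between A and B
P1 chooses p to make P2 indifferent between X and Y
Mixed NE: P1 plays (A: 0.6154, B: 0.3846), P2 plays (X: 0.4667, Y: 0.5333)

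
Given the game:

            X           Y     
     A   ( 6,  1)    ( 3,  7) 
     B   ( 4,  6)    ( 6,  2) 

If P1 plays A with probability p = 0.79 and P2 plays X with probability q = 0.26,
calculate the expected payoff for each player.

E[P1] = 4.137, E[P2] = 4.936

Work:
E[P1] = p·q·π₁(A,X) + p·(1-q)·π₁(A,Y) + (1-p)·q·π₁(B,X) + (1-p)·(1-q)·π₁(B,Y)
= 0.79·0.26·6 + 0.79·0.74·3 + 0.21·0.26·4 + 0.21·0.74·6
= 4.137

E[P2] = 4.936 (similar calculation)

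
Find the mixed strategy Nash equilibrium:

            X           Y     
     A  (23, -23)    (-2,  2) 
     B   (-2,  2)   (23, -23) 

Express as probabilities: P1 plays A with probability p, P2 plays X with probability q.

p = 0.5, q = 0.5

Work:
Find probabilities that make opponent indifferent:
P2 chooses q to make P1 indifferent between A and B
P1 chooses p to make P2 indifferent between X and Y
Mixed NE: P1 plays (A: 0.5, B: 0.5), P2 plays (X: 0.5, Y: 0.5)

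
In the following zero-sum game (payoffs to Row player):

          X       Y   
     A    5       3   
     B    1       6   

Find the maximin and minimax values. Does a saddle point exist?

Maximin = 3, Minimax = 5, Saddle: False

Work:
Row minimums: [3, 1] → maximin = 3
Column maximums: [5, 6] → minimax = 5
No saddle point (maximin ≠ minimax). Mixed strategy needed.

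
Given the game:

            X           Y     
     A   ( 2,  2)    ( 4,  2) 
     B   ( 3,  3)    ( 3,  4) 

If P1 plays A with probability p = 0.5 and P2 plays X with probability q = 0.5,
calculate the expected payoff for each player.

E[P1] = 3.0, E[P2] = 2.75

Work:
E[P1] = p·q·π₁(A,X) + p·(1-q)·π₁(A,Y) + (1-p)·q·π₁(B,X) + (1-p)·(1-q)·π₁(B,Y)
= 0.5·0.5·2 + 0.5·0.5·4 + 0.5·0.5·3 + 0.5·0.5·3
= 3.0

E[P2] = 2.75 (similar calculation)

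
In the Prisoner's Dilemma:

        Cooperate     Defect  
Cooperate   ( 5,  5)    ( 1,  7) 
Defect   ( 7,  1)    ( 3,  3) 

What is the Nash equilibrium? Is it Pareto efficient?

(Defect, Defect) is NE; not Pareto efficient

Work:
Defect dominates Cooperate for both players:
If P2 cooperates: Defect (7) > Cooperate (5)
If P2 defects: Defect (3) > Cooperate (1)
NE: (Defect, Defect) with payoff (3, 3)
But (Cooperate, Cooperate) = (5, 5) Pareto dominates (3, 3)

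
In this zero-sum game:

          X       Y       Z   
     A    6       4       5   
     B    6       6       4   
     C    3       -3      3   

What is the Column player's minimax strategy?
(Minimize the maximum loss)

Column should play Z, value = 5

Work:
Column player minimizes Row's maximum payoff:
Column X: max payoff to Row = 6
Column Y: max payoff to Row = 6
Column Z: max payoff to Row = 5
Minimum is 5, achieved by column Z.
Minimax strategy: Z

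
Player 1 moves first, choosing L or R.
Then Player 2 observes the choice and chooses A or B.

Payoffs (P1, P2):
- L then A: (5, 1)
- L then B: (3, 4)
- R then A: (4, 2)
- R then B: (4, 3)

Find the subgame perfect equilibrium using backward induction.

P1 plays R, P2 plays B after L and B after R; Payoff (4, 3)

Work:
Backward induction:
After L: P2 chooses B → P1 gets 3
After R: P2 chooses B → P1 gets 4
P1 chooses R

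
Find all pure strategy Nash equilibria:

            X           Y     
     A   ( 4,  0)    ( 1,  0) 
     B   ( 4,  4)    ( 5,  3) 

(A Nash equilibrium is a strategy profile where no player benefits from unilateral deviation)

Nash equilibrium: (A, X), (B, X)

Work:
Best responses:
  P1 vs X: payoffs [4, 4] → best response A/B (payoff 4)
  P1 vs Y: payoffs [1, 5] → best response B (payoff 5)
  P2 vs A: payoffs [0, 0] → best response X/Y (payoff 0)
  P2 vs B: payoffs [4, 3] → best response X (payoff 4)
Mutual best responses: (A,X), (B,X) → Nash equilibria.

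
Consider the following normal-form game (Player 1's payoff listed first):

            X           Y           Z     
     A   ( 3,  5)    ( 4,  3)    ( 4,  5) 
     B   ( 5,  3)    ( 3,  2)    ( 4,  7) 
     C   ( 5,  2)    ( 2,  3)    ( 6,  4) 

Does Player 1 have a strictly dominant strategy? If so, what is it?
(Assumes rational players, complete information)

No strictly dominant strategy exists for Player 1

Work:
A strategy strictly dominates another if it gives a strictly higher payoff against every opponent action. Compare each pair of P1's strategies column-by-column:
  A vs B: [3 vs 5, 4 vs 3, 4 vs 4] → A does not strictly dominate B (column X: 3 ≤ 5)
  A vs C: [3 vs 5, 4 vs 2, 4 vs 6] → A does not strictly dominate C (column X: 3 ≤ 5)
  B vs A: [5 vs 3, 3 vs 4, 4 vs 4] → B does not strictly dominate A (column Y: 3 ≤ 4)
  B vs C: [5 vs 5, 3 vs 2, 4 vs 6] → B does not strictly dominate C (column X: 5 ≤ 5)
  C vs A: [5 vs 3, 2 vs 4, 6 vs 4] → C does not strictly dominate A (column Y: 2 ≤ 4)
  C vs B: [5 vs 5, 2 vs 3, 6 vs 4] → C does not strictly dominate B (column X: 5 ≤ 5)
No single strategy strictly dominates all others → no strictly dominant strategy.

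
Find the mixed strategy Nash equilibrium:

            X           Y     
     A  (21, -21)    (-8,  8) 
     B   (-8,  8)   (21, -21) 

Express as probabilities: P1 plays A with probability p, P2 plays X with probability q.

p = 0.5, q = 0.5

Work:
Find probabilities that make opponent indifferent:
P2 chooses q to make P1 indifferent between A and B
P1 chooses p to make P2 indifferent between X and Y
Mixed NE: P1 plays (A: 0.5, B: 0.5), P2 plays (X: 0.5, Y: 0.5)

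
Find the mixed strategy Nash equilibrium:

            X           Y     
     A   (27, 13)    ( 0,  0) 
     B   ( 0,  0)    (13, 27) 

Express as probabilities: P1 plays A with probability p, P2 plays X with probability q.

p = 0.675, q = 0.325

Work:
Find probabilities that make opponent indifferent:
P2 chooses q to make P1 indifferent between A and B
P1 chooses p to make P2 indifferent between X and Y
Mixed NE: P1 plays (A: 0.675, B: 0.325), P2 plays (X: 0.325, Y: 0.675)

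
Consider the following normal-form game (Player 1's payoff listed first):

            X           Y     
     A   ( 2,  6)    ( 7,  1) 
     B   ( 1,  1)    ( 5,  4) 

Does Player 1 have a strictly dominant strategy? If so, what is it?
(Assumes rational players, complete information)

Yes, Player 1's strictly dominant strategy is A

Work:
A strategy strictly dominates another if it gives a strictly higher payoff against every opponent action. Compare each pair of P1's strategies column-by-column:
  A vs B: [2 vs 1, 7 vs 5] → A strictly dominates B
  B vs A: [1 vs 2, 5 vs 7] → B does not strictly dominate A (column X: 1 ≤ 2)
A strictly dominates every other strategy → strictly dominant.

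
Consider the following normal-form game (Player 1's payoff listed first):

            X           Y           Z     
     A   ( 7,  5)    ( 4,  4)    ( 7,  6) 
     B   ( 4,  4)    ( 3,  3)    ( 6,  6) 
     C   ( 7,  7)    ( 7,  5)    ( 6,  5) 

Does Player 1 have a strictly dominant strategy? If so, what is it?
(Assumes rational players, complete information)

No strictly dominant strategy exists for Player 1

Work:
A strategy strictly dominates another if it gives a strictly higher payoff against every opponent action. Compare each pair of P1's strategies column-by-column:
  A vs B: [7 vs 4, 4 vs 3, 7 vs 6] → A strictly dominates B
  A vs C: [7 vs 7, 4 vs 7, 7 vs 6] → A does not strictly dominate C (column X: 7 ≤ 7)
  B vs A: [4 vs 7, 3 vs 4, 6 vs 7] → B does not strictly dominate A (column X: 4 ≤ 7)
  B vs C: [4 vs 7, 3 vs 7, 6 vs 6] → B does not strictly dominate C (column X: 4 ≤ 7)
  C vs A: [7 vs 7, 7 vs 4, 6 vs 7] → C does not strictly dominate A (column X: 7 ≤ 7)
  C vs B: [7 vs 4, 7 vs 3, 6 vs 6] → C does not strictly dominate B (column Z: 6 ≤ 6)
No single strategy strictly dominates all others → no strictly dominant strategy.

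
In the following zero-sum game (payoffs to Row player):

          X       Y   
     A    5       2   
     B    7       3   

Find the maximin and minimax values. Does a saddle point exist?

Maximin = 3, Minimax = 3, Saddle: True

Work:
Row minimums: [2, 3] → maximin = 3
Column maximums: [7, 3] → minimax = 3
Saddle point exists! Game value = 3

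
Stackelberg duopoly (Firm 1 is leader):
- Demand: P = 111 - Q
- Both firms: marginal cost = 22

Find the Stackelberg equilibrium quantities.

q₁* (leader) = 44.5, q₂* (follower) = 22.25

Work:
Follower's reaction: q₂ = (a - c - q₁)/2
Leader substitutes: π₁ = q₁·(a - q₁ - (a-c-q₁)/2 - c)
FOC: q₁* = (111 - 22)/2 = 44.50
Then: q₂* = (111 - 22 - 44.5)/2 = 22.25
Leader has first-mover advantage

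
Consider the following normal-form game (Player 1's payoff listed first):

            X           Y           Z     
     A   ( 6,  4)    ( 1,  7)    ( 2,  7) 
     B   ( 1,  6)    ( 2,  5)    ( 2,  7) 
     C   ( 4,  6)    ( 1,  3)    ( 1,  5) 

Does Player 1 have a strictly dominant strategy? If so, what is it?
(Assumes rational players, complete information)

No strictly dominant strategy exists for Player 1

Work:
A strategy strictly dominates another if it gives a strictly higher payoff against every opponent action. Compare each pair of P1's strategies column-by-column:
  A vs B: [6 vs 1, 1 vs 2, 2 vs 2] → A does not strictly dominate B (column Y: 1 ≤ 2)
  A vs C: [6 vs 4, 1 vs 1, 2 vs 1] → A does not strictly dominate C (column Y: 1 ≤ 1)
  B vs A: [1 vs 6, 2 vs 1, 2 vs 2] → B does not strictly dominate A (column X: 1 ≤ 6)
  B vs C: [1 vs 4, 2 vs 1, 2 vs 1] → B does not strictly dominate C (column X: 1 ≤ 4)
  C vs A: [4 vs 6, 1 vs 1, 1 vs 2] → C does not strictly dominate A (column X: 4 ≤ 6)
  C vs B: [4 vs 1, 1 vs 2, 1 vs 2] → C does not strictly dominate B (column Y: 1 ≤ 2)
No single strategy strictly dominates all others → no strictly dominant strategy.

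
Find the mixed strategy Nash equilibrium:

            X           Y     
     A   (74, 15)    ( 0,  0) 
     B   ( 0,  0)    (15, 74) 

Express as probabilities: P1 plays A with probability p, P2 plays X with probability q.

p = 0.8315, q = 0.1685

Work:
Find probabilities that make opponent indifferent:
P2 chooses q to make P1 indifferent between A and B
P1 chooses p to make P2 indifferent between X and Y
Mixed NE: P1 plays (A: 0.8315, B: 0.1685), P2 plays (X: 0.1685, Y: 0.8315)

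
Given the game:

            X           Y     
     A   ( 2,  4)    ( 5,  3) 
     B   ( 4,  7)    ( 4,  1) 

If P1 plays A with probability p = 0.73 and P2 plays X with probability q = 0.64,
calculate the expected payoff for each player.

E[P1] = 3.3284, E[P2] = 3.964

Work:
E[P1] = p·q·π₁(A,X) + p·(1-q)·π₁(A,Y) + (1-p)·q·π₁(B,X) + (1-p)·(1-q)·π₁(B,Y)
= 0.73·0.64·2 + 0.73·0.36·5 + 0.27·0.64·4 + 0.27·0.36·4
= 3.3284

E[P2] = 3.964 (similar calculation)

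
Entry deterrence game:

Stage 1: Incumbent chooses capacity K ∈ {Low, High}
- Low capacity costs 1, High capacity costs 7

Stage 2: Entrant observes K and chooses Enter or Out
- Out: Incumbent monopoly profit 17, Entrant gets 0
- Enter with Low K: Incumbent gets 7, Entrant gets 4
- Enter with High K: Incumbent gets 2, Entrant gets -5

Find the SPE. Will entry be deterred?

SPE: (High, Enter|Low, Out|High); Entry deterred. Incumbent net profit = 10

Work:
After Low K: Entrant enters (4 > 0)
After High K: Entrant stays out (-5 < 0)
Incumbent: Low → 7−1=6, High → 17−7=10
Incumbent chooses High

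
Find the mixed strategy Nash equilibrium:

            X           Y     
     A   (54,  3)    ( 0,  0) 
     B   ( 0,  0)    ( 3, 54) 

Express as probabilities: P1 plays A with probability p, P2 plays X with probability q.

p = 0.9474, q = 0.0526

Work:
Find probabilities that make opponent indifferent:
P2 chooses q to make P1 indifferent between A and B
P1 chooses p to make P2 indifferent between X and Y
Mixed NE: P1 plays (A: 0.9474, B: 0.0526), P2 plays (X: 0.0526, Y: 0.9474)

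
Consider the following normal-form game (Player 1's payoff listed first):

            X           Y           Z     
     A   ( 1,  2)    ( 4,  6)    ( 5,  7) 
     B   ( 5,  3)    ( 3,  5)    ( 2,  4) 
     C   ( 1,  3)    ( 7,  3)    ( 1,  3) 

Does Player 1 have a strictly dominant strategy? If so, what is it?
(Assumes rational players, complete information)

No strictly dominant strategy exists for Player 1

Work:
A strategy strictly dominates another if it gives a strictly higher payoff against every opponent action. Compare each pair of P1's strategies column-by-column:
  A vs B: [1 vs 5, 4 vs 3, 5 vs 2] → A does not strictly dominate B (column X: 1 ≤ 5)
  A vs C: [1 vs 1, 4 vs 7, 5 vs 1] → A does not strictly dominate C (column X: 1 ≤ 1)
  B vs A: [5 vs 1, 3 vs 4, 2 vs 5] → B does not strictly dominate A (column Y: 3 ≤ 4)
  B vs C: [5 vs 1, 3 vs 7, 2 vs 1] → B does not strictly dominate C (column Y: 3 ≤ 7)
  C vs A: [1 vs 1, 7 vs 4, 1 vs 5] → C does not strictly dominate A (column X: 1 ≤ 1)
  C vs B: [1 vs 5, 7 vs 3, 1 vs 2] → C does not strictly dominate B (column X: 1 ≤ 5)
No single strategy strictly dominates all others → no strictly dominant strategy.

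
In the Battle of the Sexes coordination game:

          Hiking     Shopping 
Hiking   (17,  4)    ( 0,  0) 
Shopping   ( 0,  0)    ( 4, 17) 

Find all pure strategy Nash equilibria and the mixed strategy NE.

Pure NE: (Hiking, Hiking) and (Shopping, Shopping); Mixed NE: p = 0.8095, q = 0.1905

Work:
Check pure NE:
(Hiking, Hiking): (17, 4) - no unilateral deviation beneficial
(Shopping, Shopping): (4, 17) - no unilateral deviation beneficial
Mixed NE: P1 plays Hiking with p = 0.8095, P2 plays Hiking with q = 0.1905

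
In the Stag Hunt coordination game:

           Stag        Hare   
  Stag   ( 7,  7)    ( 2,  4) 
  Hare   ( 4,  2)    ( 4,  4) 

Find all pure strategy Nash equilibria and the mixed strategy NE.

Pure NE: (Stag, Stag) and (Hare, Hare); Mixed NE: p = 0.4, q = 0.4

Work:
Check pure NE:
(Stag, Stag): (7, 7) - no unilateral deviation beneficial
(Hare, Hare): (4, 4) - no unilateral deviation beneficial
Mixed NE: P1 plays Stag with p = 0.4, P2 plays Stag with q = 0.4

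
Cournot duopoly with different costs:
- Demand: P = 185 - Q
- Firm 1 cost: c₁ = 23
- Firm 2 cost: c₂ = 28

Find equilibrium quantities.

q₁* = 55.67, q₂* = 50.67

Work:
Reaction: q₁ = (185 - 23 - q₂)/2
Reaction: q₂ = (185 - 28 - q₁)/2
Solve simultaneously:
q₁* = (185 - 2×23 + 28)/3 = 55.67
q₂* = (185 - 2×28 + 23)/3 = 50.67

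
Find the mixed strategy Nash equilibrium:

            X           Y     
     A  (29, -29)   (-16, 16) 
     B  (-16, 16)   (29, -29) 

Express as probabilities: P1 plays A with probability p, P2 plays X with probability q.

p = 0.5, q = 0.5

Work:
Find probabilities that make opponent indifferent:
P2 chooses q to make P1 indifferent between A and B
P1 chooses p to make P2 indifferent between X and Y
Mixed NE: P1 plays (A: 0.5, B: 0.5), P2 plays (X: 0.5, Y: 0.5)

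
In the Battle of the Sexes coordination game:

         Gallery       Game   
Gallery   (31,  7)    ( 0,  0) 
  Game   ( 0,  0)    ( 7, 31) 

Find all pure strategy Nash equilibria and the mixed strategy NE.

Pure NE: (Gallery, Gallery) and (Game, Game); Mixed NE: p = 0.8158, q = 0.1842

Work:
Check pure NE:
(Gallery, Gallery): (31, 7) - no unilateral deviation beneficial
(Game, Game): (7, 31) - no unilateral deviation beneficial
Mixed NE: P1 plays Gallery with p = 0.8158, P2 plays Gallery with q = 0.1842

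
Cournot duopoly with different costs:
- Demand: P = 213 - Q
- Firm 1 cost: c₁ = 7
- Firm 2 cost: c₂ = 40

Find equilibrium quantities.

q₁* = 79.67, q₂* = 46.67

Work:
Reaction: q₁ = (213 - 7 - q₂)/2
Reaction: q₂ = (213 - 40 - q₁)/2
Solve simultaneously:
q₁* = (213 - 2×7 + 40)/3 = 79.67
q₂* = (213 - 2×40 + 7)/3 = 46.67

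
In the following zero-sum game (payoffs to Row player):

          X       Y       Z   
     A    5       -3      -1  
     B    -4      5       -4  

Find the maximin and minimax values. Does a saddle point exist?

Maximin = -3, Minimax = -1, Saddle: False

Work:
Row minimums: [-3, -4] → maximin = -3
Column maximums: [5, 5, -1] → minimax = -1
No saddle point (maximin ≠ minimax). Mixed strategy needed.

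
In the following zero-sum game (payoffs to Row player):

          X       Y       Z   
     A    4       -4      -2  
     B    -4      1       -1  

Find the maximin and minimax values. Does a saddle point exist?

Maximin = -4, Minimax = -1, Saddle: False

Work:
Row minimums: [-4, -4] → maximin = -4
Column maximums: [4, 1, -1] → minimax = -1
No saddle point (maximin ≠ minimax). Mixed strategy needed.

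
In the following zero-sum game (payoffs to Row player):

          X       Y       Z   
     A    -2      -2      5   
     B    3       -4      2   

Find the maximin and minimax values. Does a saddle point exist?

Maximin = -2, Minimax = -2, Saddle: True

Work:
Row minimums: [-2, -4] → maximin = -2
Column maximums: [3, -2, 5] → minimax = -2
Saddle point exists! Game value = -2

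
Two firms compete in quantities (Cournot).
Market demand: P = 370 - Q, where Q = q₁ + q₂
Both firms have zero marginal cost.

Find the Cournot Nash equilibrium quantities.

q₁* = q₂* = 123.33; P* = 123.33

Work:
Profit: π_i = P·q_i = (a - q_i - q_j)·q_i
FOC: ∂π_i/∂q_i = a - 2q_i - q_j = 0
Reaction function: q_i = (370 - q_j)/2
Symmetry: q* = 370/3 = 123.33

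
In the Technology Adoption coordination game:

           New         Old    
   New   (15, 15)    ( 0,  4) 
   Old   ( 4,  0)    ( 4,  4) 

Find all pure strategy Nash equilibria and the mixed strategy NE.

Pure NE: (New, New) and (Old, Old); Mixed NE: p = 0.2667, q = 0.2667

Work:
Check pure NE:
(New, New): (15, 15) - no unilateral deviation beneficial
(Old, Old): (4, 4) - no unilateral deviation beneficial
Mixed NE: P1 plays New with p = 0.2667, P2 plays New with q = 0.2667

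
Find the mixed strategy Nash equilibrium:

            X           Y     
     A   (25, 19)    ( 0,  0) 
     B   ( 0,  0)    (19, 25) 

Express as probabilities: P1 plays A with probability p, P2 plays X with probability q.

p = 0.5682, q = 0.4318

Work:
Find probabilities that make opponent indifferent:
P2 chooses q to make P1 indifferent between A and B
P1 chooses p to make P2 indifferent between X and Y
Mixed NE: P1 plays (A: 0.5682, B: 0.4318), P2 plays (X: 0.4318, Y: 0.5682)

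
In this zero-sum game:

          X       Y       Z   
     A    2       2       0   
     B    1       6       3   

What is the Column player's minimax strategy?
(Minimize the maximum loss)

Column should play X, value = 2

Work:
Column player minimizes Row's maximum payoff:
Column X: max payoff to Row = 2
Column Y: max payoff to Row = 6
Column Z: max payoff to Row = 3
Minimum is 2, achieved by column X.
Minimax strategy: X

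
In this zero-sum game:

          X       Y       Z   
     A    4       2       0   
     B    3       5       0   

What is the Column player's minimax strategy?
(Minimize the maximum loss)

Column should play Z, value = 0

Work:
Column player minimizes Row's maximum payoff:
Column X: max payoff to Row = 4
Column Y: max payoff to Row = 5
Column Z: max payoff to Row = 0
Minimum is 0, achieved by column Z.
Minimax strategy: Z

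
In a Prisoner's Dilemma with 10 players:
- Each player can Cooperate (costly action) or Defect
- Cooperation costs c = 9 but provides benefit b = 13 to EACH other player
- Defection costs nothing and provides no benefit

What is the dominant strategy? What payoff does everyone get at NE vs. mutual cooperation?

Dominant: Defect; NE payoff = 0; Coop payoff = 108

Work:
Defect dominates (saves cost c = 9, benefit to others is external)
NE: All defect → everyone gets 0
If all cooperate: each receives (9)×13 - 9 = 108
Social dilemma: 108 > 0 but NE gives 0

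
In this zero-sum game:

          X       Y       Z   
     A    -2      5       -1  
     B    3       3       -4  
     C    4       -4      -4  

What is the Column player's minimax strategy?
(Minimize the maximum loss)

Column should play Z, value = -1

Work:
Column player minimizes Row's maximum payoff:
Column X: max payoff to Row = 4
Column Y: max payoff to Row = 5
Column Z: max payoff to Row = -1
Minimum is -1, achieved by column Z.
Minimax strategy: Z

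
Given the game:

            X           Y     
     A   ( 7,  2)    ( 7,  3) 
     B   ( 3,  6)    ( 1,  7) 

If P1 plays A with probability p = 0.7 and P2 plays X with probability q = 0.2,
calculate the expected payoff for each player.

E[P1] = 5.32, E[P2] = 4.0

Work:
E[P1] = p·q·π₁(A,X) + p·(1-q)·π₁(A,Y) + (1-p)·q·π₁(B,X) + (1-p)·(1-q)·π₁(B,Y)
= 0.7·0.2·7 + 0.7·0.8·7 + 0.3·0.2·3 + 0.3·0.8·1
= 5.32

E[P2] = 4.0 (similar calculation)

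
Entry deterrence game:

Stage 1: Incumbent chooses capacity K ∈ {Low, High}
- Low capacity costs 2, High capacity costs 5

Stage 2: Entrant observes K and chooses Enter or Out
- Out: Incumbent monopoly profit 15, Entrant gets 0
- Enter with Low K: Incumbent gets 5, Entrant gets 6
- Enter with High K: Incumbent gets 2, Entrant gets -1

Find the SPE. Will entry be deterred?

SPE: (High, Enter|Low, Out|High); Entry deterred. Incumbent net profit = 10

Work:
After Low K: Entrant enters (6 > 0)
After High K: Entrant stays out (-1 < 0)
Incumbent: Low → 5−2=3, High → 15−5=10
Incumbent chooses High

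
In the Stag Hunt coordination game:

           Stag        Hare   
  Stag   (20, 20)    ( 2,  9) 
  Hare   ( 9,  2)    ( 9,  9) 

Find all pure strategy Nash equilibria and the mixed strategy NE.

Pure NE: (Stag, Stag) and (Hare, Hare); Mixed NE: p = 0.3889, q = 0.3889

Work:
Check pure NE:
(Stag, Stag): (20, 20) - no unilateral deviation beneficial
(Hare, Hare): (9, 9) - no unilateral deviation beneficial
Mixed NE: P1 plays Stag with p = 0.3889, P2 plays Stag with q = 0.3889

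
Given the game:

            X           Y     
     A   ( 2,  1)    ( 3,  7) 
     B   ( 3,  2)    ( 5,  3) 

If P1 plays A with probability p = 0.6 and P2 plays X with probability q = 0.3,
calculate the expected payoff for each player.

E[P1] = 3.38, E[P2] = 4.2

Work:
E[P1] = p·q·π₁(A,X) + p·(1-q)·π₁(A,Y) + (1-p)·q·π₁(B,X) + (1-p)·(1-q)·π₁(B,Y)
= 0.6·0.3·2 + 0.6·0.7·3 + 0.4·0.3·3 + 0.4·0.7·5
= 3.38

E[P2] = 4.2 (similar calculation)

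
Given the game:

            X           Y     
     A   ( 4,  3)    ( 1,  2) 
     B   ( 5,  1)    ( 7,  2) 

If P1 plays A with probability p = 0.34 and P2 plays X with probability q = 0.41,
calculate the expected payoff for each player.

E[P1] = 4.837, E[P2] = 1.8688

Work:
E[P1] = p·q·π₁(A,X) + p·(1-q)·π₁(A,Y) + (1-p)·q·π₁(B,X) + (1-p)·(1-q)·π₁(B,Y)
= 0.34·0.41·4 + 0.34·0.59·1 + 0.66·0.41·5 + 0.66·0.59·7
= 4.837

E[P2] = 1.8688 (similar calculation)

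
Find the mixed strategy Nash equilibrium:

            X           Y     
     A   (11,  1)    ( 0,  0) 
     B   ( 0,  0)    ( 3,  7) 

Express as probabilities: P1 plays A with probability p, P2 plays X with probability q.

p = 0.875, q = 0.2143

Work:
Find probabilities that make opponent indifferent:
P2 chooses q to make P1 indifferent between A and B
P1 chooses p to make P2 indifferent between X and Y
Mixed NE: P1 plays (A: 0.875, B: 0.125), P2 plays (X: 0.2143, Y: 0.7857)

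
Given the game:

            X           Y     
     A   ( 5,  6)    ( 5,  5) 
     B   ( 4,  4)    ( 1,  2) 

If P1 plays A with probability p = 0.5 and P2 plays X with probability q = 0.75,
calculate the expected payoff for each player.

E[P1] = 4.125, E[P2] = 4.625

Work:
E[P1] = p·q·π₁(A,X) + p·(1-q)·π₁(A,Y) + (1-p)·q·π₁(B,X) + (1-p)·(1-q)·π₁(B,Y)
= 0.5·0.75·5 + 0.5·0.25·5 + 0.5·0.75·4 + 0.5·0.25·1
= 4.125

E[P2] = 4.625 (similar calculation)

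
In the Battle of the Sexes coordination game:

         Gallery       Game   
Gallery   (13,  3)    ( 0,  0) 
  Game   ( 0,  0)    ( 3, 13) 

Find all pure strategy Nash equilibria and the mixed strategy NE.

Pure NE: (Gallery, Gallery) and (Game, Game); Mixed NE: p = 0.8125, q = 0.1875

Work:
Check pure NE:
(Gallery, Gallery): (13, 3) - no unilateral deviation beneficial
(Game, Game): (3, 13) - no unilateral deviation beneficial
Mixed NE: P1 plays Gallery with p = 0.8125, P2 plays Gallery with q = 0.1875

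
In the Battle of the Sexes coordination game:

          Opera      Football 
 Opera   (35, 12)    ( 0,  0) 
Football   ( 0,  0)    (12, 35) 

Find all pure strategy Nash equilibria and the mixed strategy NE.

Pure NE: (Opera, Opera) and (Football, Football); Mixed NE: p = 0.7447, q = 0.2553

Work:
Check pure NE:
(Opera, Opera): (35, 12) - no unilateral deviation beneficial
(Football, Football): (12, 35) - no unilateral deviation beneficial
Mixed NE: P1 plays Opera with p = 0.7447, P2 plays Opera with q = 0.2553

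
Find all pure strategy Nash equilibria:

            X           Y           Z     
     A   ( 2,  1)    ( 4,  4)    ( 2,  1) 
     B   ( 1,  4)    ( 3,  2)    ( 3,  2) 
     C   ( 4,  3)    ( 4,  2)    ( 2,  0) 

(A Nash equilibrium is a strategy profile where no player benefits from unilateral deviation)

Nash equilibrium: (A, Y), (C, X)

Work:
Best responses:
  P1 vs X: payoffs [2, 1, 4] → best response C (payoff 4)
  P1 vs Y: payoffs [4, 3, 4] → best response A/C (payoff 4)
  P1 vs Z: payoffs [2, 3, 2] → best response B (payoff 3)
  P2 vs A: payoffs [1, 4, 1] → best response Y (payoff 4)
  P2 vs B: payoffs [4, 2, 2] → best response X (payoff 4)
  P2 vs C: payoffs [3, 2, 0] → best response X (payoff 3)
Mutual best responses: (A,Y), (C,X) → Nash equilibria.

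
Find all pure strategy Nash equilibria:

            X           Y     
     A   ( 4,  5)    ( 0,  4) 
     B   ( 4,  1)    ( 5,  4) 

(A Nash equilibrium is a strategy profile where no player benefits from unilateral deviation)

Nash equilibrium: (A, X), (B, Y)

Work:
Best responses:
  P1 vs X: payoffs [4, 4] → best response A/B (payoff 4)
  P1 vs Y: payoffs [0, 5] → best response B (payoff 5)
  P2 vs A: payoffs [5, 4] → best response X (payoff 5)
  P2 vs B: payoffs [1, 4] → best response Y (payoff 4)
Mutual best responses: (A,X), (B,Y) → Nash equilibria.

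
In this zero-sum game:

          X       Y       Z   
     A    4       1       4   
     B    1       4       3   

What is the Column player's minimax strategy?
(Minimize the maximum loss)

Column should play X or Y or Z (all achieve the minimum), value = 4

Work:
Column player minimizes Row's maximum payoff:
Column X: max payoff to Row = 4
Column Y: max payoff to Row = 4
Column Z: max payoff to Row = 4
Minimum is 4, achieved by columns X, Y, Z (tied).
Each of X or Y or Z is a minimax strategy.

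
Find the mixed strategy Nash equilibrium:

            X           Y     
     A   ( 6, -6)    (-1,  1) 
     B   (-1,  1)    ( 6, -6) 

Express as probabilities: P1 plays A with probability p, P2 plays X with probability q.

p = 0.5, q = 0.5

Work:
Find probabilities that make opponent indifferent:
P2 chooses q to make P1 indifferent between A and B
P1 chooses p to make P2 indifferent between X and Y
Mixed NE: P1 plays (A: 0.5, B: 0.5), P2 plays (X: 0.5, Y: 0.5)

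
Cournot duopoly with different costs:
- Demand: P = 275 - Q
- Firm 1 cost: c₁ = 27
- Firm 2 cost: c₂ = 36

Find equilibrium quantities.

q₁* = 85.67, q₂* = 76.67

Work:
Reaction: q₁ = (275 - 27 - q₂)/2
Reaction: q₂ = (275 - 36 - q₁)/2
Solve simultaneously:
q₁* = (275 - 2×27 + 36)/3 = 85.67
q₂* = (275 - 2×36 + 27)/3 = 76.67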